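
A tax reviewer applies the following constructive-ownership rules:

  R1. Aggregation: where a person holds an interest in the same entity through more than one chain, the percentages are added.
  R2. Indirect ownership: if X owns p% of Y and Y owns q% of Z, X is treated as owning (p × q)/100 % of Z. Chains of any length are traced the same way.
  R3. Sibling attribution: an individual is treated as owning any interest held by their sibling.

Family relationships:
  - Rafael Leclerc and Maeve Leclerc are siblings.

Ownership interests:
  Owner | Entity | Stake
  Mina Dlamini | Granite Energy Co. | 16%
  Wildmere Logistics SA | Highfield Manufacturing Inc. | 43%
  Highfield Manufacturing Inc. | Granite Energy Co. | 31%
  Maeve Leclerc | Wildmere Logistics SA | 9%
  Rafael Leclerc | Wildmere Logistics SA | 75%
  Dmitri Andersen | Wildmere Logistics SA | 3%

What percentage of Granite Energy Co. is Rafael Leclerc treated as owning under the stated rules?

11.1972%

By sibling attribution (R3), Rafael Leclerc is treated as also owning Maeve Leclerc's interest in Wildmere Logistics SA, giving 75% + 9% = 84%.
Chain via Wildmere Logistics SA → Highfield Manufacturing Inc. (R2): 84% × 43% × 31% = 11.1972% of Granite Energy Co.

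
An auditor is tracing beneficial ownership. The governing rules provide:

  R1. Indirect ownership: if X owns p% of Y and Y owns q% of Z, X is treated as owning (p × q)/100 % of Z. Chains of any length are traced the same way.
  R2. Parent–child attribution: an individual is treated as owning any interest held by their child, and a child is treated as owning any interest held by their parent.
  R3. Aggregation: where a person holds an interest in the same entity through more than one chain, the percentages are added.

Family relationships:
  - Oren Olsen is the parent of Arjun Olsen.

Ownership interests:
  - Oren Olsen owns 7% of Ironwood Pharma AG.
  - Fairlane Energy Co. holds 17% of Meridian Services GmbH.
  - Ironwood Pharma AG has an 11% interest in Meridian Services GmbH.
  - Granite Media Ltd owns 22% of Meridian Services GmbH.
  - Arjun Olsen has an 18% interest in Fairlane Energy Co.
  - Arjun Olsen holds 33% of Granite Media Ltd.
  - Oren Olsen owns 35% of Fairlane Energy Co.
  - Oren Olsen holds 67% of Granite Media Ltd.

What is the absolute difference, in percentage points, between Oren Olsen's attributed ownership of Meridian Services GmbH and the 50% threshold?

By parent–child attribution (R2), Oren Olsen is treated as also owning Arjun Olsen's interest in Granite Media Ltd, giving 67% + 33% = 100%.
By parent–child attribution (R2), Oren Olsen is treated as also owning Arjun Olsen's interest in Fairlane Energy Co, giving 35% + 18% = 53%.
Chain via Ironwood Pharma AG (R1): 7% × 11% = 0.77% of Meridian Services GmbH.
Chain via Granite Media Ltd (R1): 100% × 22% = 22% of Meridian Services GmbH.
Chain via Fairlane Energy Co. (R1): 53% × 17% = 9.01% of Meridian Services GmbH.
Aggregating (R3): 0.77% + 22% + 9.01% = 31.78%.
31.78% falls short of the 50% threshold by 18.22 percentage points.

18.22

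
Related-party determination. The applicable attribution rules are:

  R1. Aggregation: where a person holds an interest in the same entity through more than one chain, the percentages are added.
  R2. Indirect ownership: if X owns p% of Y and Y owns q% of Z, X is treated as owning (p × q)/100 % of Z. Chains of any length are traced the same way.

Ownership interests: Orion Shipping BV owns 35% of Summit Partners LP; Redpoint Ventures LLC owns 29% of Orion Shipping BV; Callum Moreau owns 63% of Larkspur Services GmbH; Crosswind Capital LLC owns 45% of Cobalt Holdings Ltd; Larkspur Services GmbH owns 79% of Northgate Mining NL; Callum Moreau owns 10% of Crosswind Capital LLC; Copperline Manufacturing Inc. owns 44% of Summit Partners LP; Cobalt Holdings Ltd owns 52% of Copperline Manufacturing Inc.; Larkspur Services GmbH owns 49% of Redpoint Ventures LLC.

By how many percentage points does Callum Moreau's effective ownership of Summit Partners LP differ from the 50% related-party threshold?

Chain via Larkspur Services GmbH → Redpoint Ventures LLC → Orion Shipping BV (R2): 63% × 49% × 29% × 35% = 3.133305% of Summit Partners LP.
Chain via Crosswind Capital LLC → Cobalt Holdings Ltd → Copperline Manufacturing Inc. (R2): 10% × 45% × 52% × 44% = 1.0296% of Summit Partners LP.
Aggregating (R1): 3.133305% + 1.0296% = 4.162905%.
4.162905% falls short of the 50% threshold by 45.837095 percentage points.

45.837095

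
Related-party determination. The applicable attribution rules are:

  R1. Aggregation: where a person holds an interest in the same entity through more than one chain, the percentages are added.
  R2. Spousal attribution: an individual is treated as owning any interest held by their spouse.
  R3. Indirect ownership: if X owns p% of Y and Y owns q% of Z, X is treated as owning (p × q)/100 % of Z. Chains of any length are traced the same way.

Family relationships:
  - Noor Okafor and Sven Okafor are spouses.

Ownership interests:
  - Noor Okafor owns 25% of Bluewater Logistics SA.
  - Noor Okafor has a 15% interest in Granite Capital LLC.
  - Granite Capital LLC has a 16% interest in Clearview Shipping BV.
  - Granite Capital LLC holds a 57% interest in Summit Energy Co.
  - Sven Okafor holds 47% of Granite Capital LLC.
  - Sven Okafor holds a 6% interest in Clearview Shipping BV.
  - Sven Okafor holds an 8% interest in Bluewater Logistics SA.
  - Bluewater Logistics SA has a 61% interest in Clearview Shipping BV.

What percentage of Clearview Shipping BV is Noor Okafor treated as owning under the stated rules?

By spousal attribution (R2), Noor Okafor is treated as also owning Sven Okafor's interest in Bluewater Logistics SA, giving 25% + 8% = 33%.
By spousal attribution (R2), Noor Okafor is treated as also owning Sven Okafor's interest in Granite Capital LLC, giving 15% + 47% = 62%.
By spousal attribution (R2), Noor Okafor is treated as owning Sven Okafor's 6% interest in Clearview Shipping BV.
Chain via Bluewater Logistics SA (R3): 33% × 61% = 20.13% of Clearview Shipping BV.
Chain via Granite Capital LLC (R3): 62% × 16% = 9.92% of Clearview Shipping BV.
Direct interest in Clearview Shipping BV: 6%.
Aggregating (R1): 20.13% + 9.92% + 6% = 36.05%.

36.05%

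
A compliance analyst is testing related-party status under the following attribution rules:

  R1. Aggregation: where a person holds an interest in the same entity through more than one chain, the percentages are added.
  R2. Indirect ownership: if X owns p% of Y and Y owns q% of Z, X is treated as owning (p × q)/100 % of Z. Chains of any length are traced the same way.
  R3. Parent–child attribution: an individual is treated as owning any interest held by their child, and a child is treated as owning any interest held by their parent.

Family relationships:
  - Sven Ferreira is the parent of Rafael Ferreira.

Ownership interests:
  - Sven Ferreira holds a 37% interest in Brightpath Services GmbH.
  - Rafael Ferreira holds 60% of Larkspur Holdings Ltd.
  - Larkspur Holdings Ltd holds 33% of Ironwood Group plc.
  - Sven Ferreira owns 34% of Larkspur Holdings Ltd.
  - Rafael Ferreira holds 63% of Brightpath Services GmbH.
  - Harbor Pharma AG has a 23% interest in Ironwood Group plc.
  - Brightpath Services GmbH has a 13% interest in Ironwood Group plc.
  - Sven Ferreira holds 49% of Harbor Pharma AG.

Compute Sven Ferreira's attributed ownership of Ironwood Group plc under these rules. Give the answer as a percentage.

55.29%

By parent–child attribution (R3), Sven Ferreira is treated as also owning Rafael Ferreira's interest in Brightpath Services GmbH, giving 37% + 63% = 100%.
By parent–child attribution (R3), Sven Ferreira is treated as also owning Rafael Ferreira's interest in Larkspur Holdings Ltd, giving 34% + 60% = 94%.
Chain via Harbor Pharma AG (R2): 49% × 23% = 11.27% of Ironwood Group plc.
Chain via Brightpath Services GmbH (R2): 100% × 13% = 13% of Ironwood Group plc.
Chain via Larkspur Holdings Ltd (R2): 94% × 33% = 31.02% of Ironwood Group plc.
Aggregating (R1): 11.27% + 13% + 31.02% = 55.29%.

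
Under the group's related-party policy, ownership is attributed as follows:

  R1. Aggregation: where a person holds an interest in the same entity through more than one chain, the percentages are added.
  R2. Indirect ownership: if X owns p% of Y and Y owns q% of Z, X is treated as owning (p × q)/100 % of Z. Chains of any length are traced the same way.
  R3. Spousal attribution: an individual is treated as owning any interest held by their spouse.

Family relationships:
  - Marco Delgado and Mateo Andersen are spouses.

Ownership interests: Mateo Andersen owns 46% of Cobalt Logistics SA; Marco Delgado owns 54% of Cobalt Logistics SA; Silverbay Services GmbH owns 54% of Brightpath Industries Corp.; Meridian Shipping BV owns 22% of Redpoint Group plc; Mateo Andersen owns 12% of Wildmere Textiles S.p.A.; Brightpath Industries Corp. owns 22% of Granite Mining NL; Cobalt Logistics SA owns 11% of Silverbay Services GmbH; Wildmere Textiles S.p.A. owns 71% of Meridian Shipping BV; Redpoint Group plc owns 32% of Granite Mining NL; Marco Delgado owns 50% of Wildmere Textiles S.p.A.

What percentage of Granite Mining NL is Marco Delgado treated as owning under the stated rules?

By spousal attribution (R3), Marco Delgado is treated as also owning Mateo Andersen's interest in Cobalt Logistics SA, giving 54% + 46% = 100%.
By spousal attribution (R3), Marco Delgado is treated as also owning Mateo Andersen's interest in Wildmere Textiles S.p.A, giving 50% + 12% = 62%.
Chain via Cobalt Logistics SA → Silverbay Services GmbH → Brightpath Industries Corp. (R2): 100% × 11% × 54% × 22% = 1.3068% of Granite Mining NL.
Chain via Wildmere Textiles S.p.A. → Meridian Shipping BV → Redpoint Group plc (R2): 62% × 71% × 22% × 32% = 3.099008% of Granite Mining NL.
Aggregating (R1): 1.3068% + 3.099008% = 4.405808%.

4.405808%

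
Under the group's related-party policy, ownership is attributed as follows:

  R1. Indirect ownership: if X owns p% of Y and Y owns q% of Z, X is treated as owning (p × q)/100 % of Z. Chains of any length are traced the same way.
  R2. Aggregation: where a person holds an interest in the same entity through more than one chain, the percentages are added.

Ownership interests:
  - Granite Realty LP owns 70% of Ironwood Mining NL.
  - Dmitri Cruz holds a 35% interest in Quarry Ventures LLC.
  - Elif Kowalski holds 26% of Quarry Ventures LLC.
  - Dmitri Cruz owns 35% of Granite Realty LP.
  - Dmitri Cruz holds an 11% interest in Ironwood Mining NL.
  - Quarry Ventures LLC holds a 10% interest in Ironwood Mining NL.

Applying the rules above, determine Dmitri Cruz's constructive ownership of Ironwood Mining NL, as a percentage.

39%

Chain via Granite Realty LP (R1): 35% × 70% = 24.5% of Ironwood Mining NL.
Chain via Quarry Ventures LLC (R1): 35% × 10% = 3.5% of Ironwood Mining NL.
Direct interest in Ironwood Mining NL: 11%.
Aggregating (R2): 24.5% + 3.5% + 11% = 39%.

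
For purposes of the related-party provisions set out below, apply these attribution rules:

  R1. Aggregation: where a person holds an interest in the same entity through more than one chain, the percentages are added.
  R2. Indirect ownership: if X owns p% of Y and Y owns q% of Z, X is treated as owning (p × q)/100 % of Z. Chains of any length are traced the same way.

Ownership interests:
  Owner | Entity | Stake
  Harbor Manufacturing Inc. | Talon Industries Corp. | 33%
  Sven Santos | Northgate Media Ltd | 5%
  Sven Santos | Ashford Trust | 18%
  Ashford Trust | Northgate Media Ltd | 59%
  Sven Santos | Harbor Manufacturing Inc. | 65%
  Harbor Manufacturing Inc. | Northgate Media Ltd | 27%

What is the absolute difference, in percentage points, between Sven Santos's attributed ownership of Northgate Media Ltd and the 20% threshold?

Chain via Harbor Manufacturing Inc. (R2): 65% × 27% = 17.55% of Northgate Media Ltd.
Chain via Ashford Trust (R2): 18% × 59% = 10.62% of Northgate Media Ltd.
Direct interest in Northgate Media Ltd: 5%.
Aggregating (R1): 17.55% + 10.62% + 5% = 33.17%.
33.17% exceeds the 20% threshold by 13.17 percentage points.

13.17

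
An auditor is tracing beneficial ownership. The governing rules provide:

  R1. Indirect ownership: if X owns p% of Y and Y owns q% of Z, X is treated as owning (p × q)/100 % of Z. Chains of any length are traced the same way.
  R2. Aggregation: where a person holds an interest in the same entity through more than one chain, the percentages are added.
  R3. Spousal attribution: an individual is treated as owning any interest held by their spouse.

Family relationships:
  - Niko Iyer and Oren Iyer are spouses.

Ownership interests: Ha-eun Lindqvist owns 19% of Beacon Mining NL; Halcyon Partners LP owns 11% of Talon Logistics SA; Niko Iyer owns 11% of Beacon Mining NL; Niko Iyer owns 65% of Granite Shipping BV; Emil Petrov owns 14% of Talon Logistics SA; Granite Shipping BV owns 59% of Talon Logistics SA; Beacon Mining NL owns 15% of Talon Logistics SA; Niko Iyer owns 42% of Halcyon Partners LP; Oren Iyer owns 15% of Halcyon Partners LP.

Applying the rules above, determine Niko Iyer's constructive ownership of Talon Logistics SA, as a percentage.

By spousal attribution (R3), Niko Iyer is treated as also owning Oren Iyer's interest in Halcyon Partners LP, giving 42% + 15% = 57%.
Chain via Beacon Mining NL (R1): 11% × 15% = 1.65% of Talon Logistics SA.
Chain via Granite Shipping BV (R1): 65% × 59% = 38.35% of Talon Logistics SA.
Chain via Halcyon Partners LP (R1): 57% × 11% = 6.27% of Talon Logistics SA.
Aggregating (R2): 1.65% + 38.35% + 6.27% = 46.27%.

46.27%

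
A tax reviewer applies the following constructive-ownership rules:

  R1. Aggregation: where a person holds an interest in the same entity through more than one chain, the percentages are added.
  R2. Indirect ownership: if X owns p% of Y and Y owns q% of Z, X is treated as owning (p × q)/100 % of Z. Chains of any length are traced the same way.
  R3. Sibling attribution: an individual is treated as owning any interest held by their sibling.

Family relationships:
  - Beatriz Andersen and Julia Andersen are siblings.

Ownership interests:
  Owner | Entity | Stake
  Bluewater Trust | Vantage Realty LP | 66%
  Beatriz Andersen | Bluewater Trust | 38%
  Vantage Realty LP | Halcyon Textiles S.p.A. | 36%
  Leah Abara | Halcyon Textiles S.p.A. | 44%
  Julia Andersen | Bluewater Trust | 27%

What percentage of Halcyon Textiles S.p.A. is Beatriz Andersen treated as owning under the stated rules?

By sibling attribution (R3), Beatriz Andersen is treated as also owning Julia Andersen's interest in Bluewater Trust, giving 38% + 27% = 65%.
Chain via Bluewater Trust → Vantage Realty LP (R2): 65% × 66% × 36% = 15.444% of Halcyon Textiles S.p.A.

15.444%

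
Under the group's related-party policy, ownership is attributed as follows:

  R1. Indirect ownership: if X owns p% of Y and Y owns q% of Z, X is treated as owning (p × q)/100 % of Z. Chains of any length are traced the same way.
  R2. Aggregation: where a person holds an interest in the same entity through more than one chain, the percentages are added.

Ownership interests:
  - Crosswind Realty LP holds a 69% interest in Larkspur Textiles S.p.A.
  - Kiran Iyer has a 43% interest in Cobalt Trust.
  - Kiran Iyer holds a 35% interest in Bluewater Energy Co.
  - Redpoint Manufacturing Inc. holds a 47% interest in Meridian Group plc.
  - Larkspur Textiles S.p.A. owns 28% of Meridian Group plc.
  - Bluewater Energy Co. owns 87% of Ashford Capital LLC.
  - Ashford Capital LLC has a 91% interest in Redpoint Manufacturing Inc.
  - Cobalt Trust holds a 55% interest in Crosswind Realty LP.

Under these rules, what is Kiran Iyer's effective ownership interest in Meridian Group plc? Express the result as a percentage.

Chain via Bluewater Energy Co. → Ashford Capital LLC → Redpoint Manufacturing Inc. (R1): 35% × 87% × 91% × 47% = 13.023465% of Meridian Group plc.
Chain via Cobalt Trust → Crosswind Realty LP → Larkspur Textiles S.p.A. (R1): 43% × 55% × 69% × 28% = 4.56918% of Meridian Group plc.
Aggregating (R2): 13.023465% + 4.56918% = 17.592645%.

17.592645%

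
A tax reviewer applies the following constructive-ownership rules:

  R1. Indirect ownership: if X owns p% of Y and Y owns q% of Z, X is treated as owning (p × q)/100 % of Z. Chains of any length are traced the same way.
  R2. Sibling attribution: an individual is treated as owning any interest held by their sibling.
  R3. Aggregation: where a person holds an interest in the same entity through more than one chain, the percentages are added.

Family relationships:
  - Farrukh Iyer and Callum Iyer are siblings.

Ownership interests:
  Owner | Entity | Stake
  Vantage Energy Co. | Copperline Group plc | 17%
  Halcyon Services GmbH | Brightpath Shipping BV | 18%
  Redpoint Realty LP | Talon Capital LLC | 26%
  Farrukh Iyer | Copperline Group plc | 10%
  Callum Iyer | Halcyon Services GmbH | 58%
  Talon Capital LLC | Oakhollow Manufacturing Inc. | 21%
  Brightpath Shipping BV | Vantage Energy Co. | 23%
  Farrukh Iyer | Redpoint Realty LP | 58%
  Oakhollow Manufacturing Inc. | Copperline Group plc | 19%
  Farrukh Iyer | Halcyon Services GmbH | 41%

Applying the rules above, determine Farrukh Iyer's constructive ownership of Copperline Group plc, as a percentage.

11.298454%

By sibling attribution (R2), Farrukh Iyer is treated as also owning Callum Iyer's interest in Halcyon Services GmbH, giving 41% + 58% = 99%.
Chain via Halcyon Services GmbH → Brightpath Shipping BV → Vantage Energy Co. (R1): 99% × 18% × 23% × 17% = 0.696762% of Copperline Group plc.
Chain via Redpoint Realty LP → Talon Capital LLC → Oakhollow Manufacturing Inc. (R1): 58% × 26% × 21% × 19% = 0.601692% of Copperline Group plc.
Direct interest in Copperline Group plc: 10%.
Aggregating (R3): 0.696762% + 0.601692% + 10% = 11.298454%.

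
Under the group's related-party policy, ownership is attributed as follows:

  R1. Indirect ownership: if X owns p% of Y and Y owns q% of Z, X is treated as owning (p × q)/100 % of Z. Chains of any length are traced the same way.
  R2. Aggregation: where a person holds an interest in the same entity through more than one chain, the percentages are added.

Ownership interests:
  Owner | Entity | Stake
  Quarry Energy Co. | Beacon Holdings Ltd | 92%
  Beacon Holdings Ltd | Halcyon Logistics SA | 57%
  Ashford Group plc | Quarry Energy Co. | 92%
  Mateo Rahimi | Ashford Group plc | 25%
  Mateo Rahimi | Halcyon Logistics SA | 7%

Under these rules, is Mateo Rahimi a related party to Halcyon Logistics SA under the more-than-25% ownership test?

No

Chain via Ashford Group plc → Quarry Energy Co. → Beacon Holdings Ltd (R1): 25% × 92% × 92% × 57% = 12.0612% of Halcyon Logistics SA.
Direct interest in Halcyon Logistics SA: 7%.
Aggregating (R2): 12.0612% + 7% = 19.0612%.
19.0612% does not exceed the 25% threshold, so Mateo is not a related party to Halcyon Logistics SA.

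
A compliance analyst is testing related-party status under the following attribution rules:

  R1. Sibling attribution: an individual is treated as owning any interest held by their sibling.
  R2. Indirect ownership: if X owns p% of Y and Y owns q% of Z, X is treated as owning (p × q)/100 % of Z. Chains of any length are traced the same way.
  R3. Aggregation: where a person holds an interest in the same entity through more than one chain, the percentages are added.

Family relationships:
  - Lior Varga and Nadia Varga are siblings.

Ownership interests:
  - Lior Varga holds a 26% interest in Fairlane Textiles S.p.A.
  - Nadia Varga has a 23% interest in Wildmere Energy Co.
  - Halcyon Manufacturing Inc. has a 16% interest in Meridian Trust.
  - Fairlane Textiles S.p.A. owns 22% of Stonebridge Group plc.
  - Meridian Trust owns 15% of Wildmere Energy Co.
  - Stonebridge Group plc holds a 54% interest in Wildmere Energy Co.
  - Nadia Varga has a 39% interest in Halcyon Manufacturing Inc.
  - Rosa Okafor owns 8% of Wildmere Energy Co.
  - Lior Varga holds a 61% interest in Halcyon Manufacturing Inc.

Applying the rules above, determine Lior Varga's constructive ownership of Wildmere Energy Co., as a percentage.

By sibling attribution (R1), Lior Varga is treated as also owning Nadia Varga's interest in Halcyon Manufacturing Inc, giving 61% + 39% = 100%.
By sibling attribution (R1), Lior Varga is treated as owning Nadia Varga's 23% interest in Wildmere Energy Co.
Chain via Halcyon Manufacturing Inc. → Meridian Trust (R2): 100% × 16% × 15% = 2.4% of Wildmere Energy Co.
Chain via Fairlane Textiles S.p.A. → Stonebridge Group plc (R2): 26% × 22% × 54% = 3.0888% of Wildmere Energy Co.
Direct interest in Wildmere Energy Co: 23%.
Aggregating (R3): 2.4% + 3.0888% + 23% = 28.4888%.

28.4888%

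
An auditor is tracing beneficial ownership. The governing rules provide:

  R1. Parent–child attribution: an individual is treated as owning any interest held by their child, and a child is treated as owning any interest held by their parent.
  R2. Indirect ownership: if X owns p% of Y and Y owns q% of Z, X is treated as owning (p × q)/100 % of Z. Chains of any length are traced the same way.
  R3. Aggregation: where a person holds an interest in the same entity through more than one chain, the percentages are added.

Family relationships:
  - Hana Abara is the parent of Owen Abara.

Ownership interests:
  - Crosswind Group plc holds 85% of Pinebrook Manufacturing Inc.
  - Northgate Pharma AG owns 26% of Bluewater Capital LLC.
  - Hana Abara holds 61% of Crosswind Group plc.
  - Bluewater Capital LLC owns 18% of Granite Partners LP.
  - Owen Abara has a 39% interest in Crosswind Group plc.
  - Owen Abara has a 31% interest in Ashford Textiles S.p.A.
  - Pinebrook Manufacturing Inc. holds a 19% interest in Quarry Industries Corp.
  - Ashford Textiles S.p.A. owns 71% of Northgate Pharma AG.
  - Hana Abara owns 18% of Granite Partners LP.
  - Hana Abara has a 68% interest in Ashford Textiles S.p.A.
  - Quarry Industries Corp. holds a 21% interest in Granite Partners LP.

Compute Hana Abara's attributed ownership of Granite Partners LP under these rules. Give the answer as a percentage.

By parent–child attribution (R1), Hana Abara is treated as also owning Owen Abara's interest in Crosswind Group plc, giving 61% + 39% = 100%.
By parent–child attribution (R1), Hana Abara is treated as also owning Owen Abara's interest in Ashford Textiles S.p.A, giving 68% + 31% = 99%.
Chain via Crosswind Group plc → Pinebrook Manufacturing Inc. → Quarry Industries Corp. (R2): 100% × 85% × 19% × 21% = 3.3915% of Granite Partners LP.
Chain via Ashford Textiles S.p.A. → Northgate Pharma AG → Bluewater Capital LLC (R2): 99% × 71% × 26% × 18% = 3.289572% of Granite Partners LP.
Direct interest in Granite Partners LP: 18%.
Aggregating (R3): 3.3915% + 3.289572% + 18% = 24.681072%.

24.681072%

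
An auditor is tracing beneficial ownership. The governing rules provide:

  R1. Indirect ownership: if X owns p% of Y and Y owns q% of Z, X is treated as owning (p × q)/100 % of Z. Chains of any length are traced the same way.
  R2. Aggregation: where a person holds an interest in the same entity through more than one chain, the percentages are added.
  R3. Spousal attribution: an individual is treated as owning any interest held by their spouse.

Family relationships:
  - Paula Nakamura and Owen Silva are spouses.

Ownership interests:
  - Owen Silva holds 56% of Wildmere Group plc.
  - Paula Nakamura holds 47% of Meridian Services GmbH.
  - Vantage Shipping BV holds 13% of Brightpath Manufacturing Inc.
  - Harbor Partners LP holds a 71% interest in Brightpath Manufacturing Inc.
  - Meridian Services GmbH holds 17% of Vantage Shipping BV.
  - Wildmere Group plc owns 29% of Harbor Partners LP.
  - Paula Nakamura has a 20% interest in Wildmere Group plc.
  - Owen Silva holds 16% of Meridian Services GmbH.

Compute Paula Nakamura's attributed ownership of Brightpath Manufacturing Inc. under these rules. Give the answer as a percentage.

17.0407%

By spousal attribution (R3), Paula Nakamura is treated as also owning Owen Silva's interest in Wildmere Group plc, giving 20% + 56% = 76%.
By spousal attribution (R3), Paula Nakamura is treated as also owning Owen Silva's interest in Meridian Services GmbH, giving 47% + 16% = 63%.
Chain via Wildmere Group plc → Harbor Partners LP (R1): 76% × 29% × 71% = 15.6484% of Brightpath Manufacturing Inc.
Chain via Meridian Services GmbH → Vantage Shipping BV (R1): 63% × 17% × 13% = 1.3923% of Brightpath Manufacturing Inc.
Aggregating (R2): 15.6484% + 1.3923% = 17.0407%.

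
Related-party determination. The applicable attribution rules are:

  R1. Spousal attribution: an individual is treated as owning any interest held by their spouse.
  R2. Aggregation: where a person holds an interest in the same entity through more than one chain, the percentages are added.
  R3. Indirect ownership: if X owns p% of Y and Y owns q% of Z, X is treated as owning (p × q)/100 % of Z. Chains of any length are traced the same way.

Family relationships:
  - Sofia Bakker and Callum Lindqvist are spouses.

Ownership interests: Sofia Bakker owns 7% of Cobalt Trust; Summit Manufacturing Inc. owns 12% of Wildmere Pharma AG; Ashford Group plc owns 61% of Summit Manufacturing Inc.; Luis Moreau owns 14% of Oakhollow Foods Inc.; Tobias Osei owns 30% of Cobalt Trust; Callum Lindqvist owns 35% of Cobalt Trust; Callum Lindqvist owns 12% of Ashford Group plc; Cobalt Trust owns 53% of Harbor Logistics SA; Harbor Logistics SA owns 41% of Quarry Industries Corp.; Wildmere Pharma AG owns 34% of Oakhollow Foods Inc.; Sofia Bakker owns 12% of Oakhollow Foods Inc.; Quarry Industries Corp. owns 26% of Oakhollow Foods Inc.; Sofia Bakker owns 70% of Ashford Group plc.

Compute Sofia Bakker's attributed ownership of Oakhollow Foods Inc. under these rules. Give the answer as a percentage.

By spousal attribution (R1), Sofia Bakker is treated as also owning Callum Lindqvist's interest in Cobalt Trust, giving 7% + 35% = 42%.
By spousal attribution (R1), Sofia Bakker is treated as also owning Callum Lindqvist's interest in Ashford Group plc, giving 70% + 12% = 82%.
Chain via Cobalt Trust → Harbor Logistics SA → Quarry Industries Corp. (R3): 42% × 53% × 41% × 26% = 2.372916% of Oakhollow Foods Inc.
Chain via Ashford Group plc → Summit Manufacturing Inc. → Wildmere Pharma AG (R3): 82% × 61% × 12% × 34% = 2.040816% of Oakhollow Foods Inc.
Direct interest in Oakhollow Foods Inc: 12%.
Aggregating (R2): 2.372916% + 2.040816% + 12% = 16.413732%.

16.413732%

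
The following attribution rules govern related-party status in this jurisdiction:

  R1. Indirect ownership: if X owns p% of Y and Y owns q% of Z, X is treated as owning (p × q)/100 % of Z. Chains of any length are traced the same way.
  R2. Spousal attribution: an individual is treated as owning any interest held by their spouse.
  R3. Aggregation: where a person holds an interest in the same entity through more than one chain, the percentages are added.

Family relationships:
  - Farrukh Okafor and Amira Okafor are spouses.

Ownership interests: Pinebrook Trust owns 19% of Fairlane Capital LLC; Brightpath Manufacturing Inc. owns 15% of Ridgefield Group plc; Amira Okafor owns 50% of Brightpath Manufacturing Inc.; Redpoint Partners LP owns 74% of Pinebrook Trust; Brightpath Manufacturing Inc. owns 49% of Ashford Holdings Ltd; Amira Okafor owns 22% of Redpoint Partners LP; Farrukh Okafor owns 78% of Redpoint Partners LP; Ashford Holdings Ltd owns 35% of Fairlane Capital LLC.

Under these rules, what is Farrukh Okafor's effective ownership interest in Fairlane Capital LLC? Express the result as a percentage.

22.635%

By spousal attribution (R2), Farrukh Okafor is treated as also owning Amira Okafor's interest in Redpoint Partners LP, giving 78% + 22% = 100%.
By spousal attribution (R2), Farrukh Okafor is treated as owning Amira Okafor's 50% interest in Brightpath Manufacturing Inc.
Chain via Redpoint Partners LP → Pinebrook Trust (R1): 100% × 74% × 19% = 14.06% of Fairlane Capital LLC.
Chain via Brightpath Manufacturing Inc. → Ashford Holdings Ltd (R1): 50% × 49% × 35% = 8.575% of Fairlane Capital LLC.
Aggregating (R3): 14.06% + 8.575% = 22.635%.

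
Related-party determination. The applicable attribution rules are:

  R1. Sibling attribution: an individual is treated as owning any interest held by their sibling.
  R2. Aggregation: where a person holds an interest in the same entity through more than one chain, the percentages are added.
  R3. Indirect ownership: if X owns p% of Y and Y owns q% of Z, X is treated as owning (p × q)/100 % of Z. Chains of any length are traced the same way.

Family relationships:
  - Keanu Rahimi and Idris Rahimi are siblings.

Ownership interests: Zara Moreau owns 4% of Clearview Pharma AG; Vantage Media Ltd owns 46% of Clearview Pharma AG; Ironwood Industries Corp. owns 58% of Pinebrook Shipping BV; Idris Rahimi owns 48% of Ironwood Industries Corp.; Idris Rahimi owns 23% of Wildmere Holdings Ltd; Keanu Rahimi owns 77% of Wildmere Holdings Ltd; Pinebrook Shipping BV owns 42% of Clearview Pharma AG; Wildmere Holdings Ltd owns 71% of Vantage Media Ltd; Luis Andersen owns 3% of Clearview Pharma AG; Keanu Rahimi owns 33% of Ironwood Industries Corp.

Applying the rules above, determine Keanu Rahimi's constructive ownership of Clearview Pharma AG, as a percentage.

52.3916%

By sibling attribution (R1), Keanu Rahimi is treated as also owning Idris Rahimi's interest in Wildmere Holdings Ltd, giving 77% + 23% = 100%.
By sibling attribution (R1), Keanu Rahimi is treated as also owning Idris Rahimi's interest in Ironwood Industries Corp, giving 33% + 48% = 81%.
Chain via Wildmere Holdings Ltd → Vantage Media Ltd (R3): 100% × 71% × 46% = 32.66% of Clearview Pharma AG.
Chain via Ironwood Industries Corp. → Pinebrook Shipping BV (R3): 81% × 58% × 42% = 19.7316% of Clearview Pharma AG.
Aggregating (R2): 32.66% + 19.7316% = 52.3916%.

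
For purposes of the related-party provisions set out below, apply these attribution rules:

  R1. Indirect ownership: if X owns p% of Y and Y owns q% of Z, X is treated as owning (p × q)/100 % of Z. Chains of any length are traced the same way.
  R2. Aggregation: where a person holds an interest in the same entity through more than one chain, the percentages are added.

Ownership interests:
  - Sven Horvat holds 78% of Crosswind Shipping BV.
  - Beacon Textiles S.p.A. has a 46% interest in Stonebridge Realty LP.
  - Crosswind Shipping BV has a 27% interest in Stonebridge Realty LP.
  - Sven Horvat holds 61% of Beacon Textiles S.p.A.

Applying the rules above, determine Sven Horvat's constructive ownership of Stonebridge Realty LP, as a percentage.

49.12%

Chain via Beacon Textiles S.p.A. (R1): 61% × 46% = 28.06% of Stonebridge Realty LP.
Chain via Crosswind Shipping BV (R1): 78% × 27% = 21.06% of Stonebridge Realty LP.
Aggregating (R2): 28.06% + 21.06% = 49.12%.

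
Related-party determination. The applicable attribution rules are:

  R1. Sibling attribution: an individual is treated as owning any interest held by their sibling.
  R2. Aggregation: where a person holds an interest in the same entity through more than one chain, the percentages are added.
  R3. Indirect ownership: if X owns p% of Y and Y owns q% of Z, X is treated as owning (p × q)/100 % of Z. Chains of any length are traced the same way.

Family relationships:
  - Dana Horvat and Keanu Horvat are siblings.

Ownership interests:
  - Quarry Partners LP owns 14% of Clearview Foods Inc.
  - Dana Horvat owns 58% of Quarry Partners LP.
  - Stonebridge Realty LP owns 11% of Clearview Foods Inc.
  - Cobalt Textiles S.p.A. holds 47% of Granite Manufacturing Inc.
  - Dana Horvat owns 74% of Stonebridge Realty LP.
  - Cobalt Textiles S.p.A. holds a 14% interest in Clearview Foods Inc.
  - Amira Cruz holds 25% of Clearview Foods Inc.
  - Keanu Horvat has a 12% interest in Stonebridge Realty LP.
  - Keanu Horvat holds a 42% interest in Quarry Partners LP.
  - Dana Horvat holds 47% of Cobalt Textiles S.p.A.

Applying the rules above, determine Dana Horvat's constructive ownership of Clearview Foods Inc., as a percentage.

30.04%

By sibling attribution (R1), Dana Horvat is treated as also owning Keanu Horvat's interest in Quarry Partners LP, giving 58% + 42% = 100%.
By sibling attribution (R1), Dana Horvat is treated as also owning Keanu Horvat's interest in Stonebridge Realty LP, giving 74% + 12% = 86%.
Chain via Cobalt Textiles S.p.A. (R3): 47% × 14% = 6.58% of Clearview Foods Inc.
Chain via Quarry Partners LP (R3): 100% × 14% = 14% of Clearview Foods Inc.
Chain via Stonebridge Realty LP (R3): 86% × 11% = 9.46% of Clearview Foods Inc.
Aggregating (R2): 6.58% + 14% + 9.46% = 30.04%.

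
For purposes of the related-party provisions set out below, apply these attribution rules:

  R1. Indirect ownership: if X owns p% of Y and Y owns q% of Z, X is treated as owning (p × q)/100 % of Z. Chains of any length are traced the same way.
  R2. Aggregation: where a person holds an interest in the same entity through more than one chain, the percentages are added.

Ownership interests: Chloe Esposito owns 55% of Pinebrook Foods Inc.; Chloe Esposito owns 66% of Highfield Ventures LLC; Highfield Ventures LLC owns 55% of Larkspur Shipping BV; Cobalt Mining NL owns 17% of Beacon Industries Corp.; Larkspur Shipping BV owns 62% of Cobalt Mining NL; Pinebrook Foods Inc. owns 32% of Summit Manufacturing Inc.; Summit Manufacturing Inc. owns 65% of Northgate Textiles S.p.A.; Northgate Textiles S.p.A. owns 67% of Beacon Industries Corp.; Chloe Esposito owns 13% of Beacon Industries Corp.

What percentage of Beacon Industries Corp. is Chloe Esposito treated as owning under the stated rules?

Chain via Highfield Ventures LLC → Larkspur Shipping BV → Cobalt Mining NL (R1): 66% × 55% × 62% × 17% = 3.82602% of Beacon Industries Corp.
Chain via Pinebrook Foods Inc. → Summit Manufacturing Inc. → Northgate Textiles S.p.A. (R1): 55% × 32% × 65% × 67% = 7.6648% of Beacon Industries Corp.
Direct interest in Beacon Industries Corp: 13%.
Aggregating (R2): 3.82602% + 7.6648% + 13% = 24.49082%.

24.49082%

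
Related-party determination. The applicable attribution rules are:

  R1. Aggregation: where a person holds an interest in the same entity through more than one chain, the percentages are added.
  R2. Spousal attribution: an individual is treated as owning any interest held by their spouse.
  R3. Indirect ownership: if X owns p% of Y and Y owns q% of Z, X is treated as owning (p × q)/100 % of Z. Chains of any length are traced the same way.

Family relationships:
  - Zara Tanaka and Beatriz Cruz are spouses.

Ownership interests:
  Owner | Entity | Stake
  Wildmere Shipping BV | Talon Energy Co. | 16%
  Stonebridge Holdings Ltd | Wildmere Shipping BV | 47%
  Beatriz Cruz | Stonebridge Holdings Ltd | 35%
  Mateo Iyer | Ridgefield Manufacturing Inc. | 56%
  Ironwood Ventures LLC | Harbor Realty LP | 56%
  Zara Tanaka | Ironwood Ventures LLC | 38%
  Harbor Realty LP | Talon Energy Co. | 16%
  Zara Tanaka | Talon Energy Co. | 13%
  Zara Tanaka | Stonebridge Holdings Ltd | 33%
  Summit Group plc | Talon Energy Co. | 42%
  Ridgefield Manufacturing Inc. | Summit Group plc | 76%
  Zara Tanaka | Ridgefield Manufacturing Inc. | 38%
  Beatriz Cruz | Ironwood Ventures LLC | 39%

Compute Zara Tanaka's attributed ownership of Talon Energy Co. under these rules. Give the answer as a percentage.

37.1424%

By spousal attribution (R2), Zara Tanaka is treated as also owning Beatriz Cruz's interest in Ironwood Ventures LLC, giving 38% + 39% = 77%.
By spousal attribution (R2), Zara Tanaka is treated as also owning Beatriz Cruz's interest in Stonebridge Holdings Ltd, giving 33% + 35% = 68%.
Chain via Ironwood Ventures LLC → Harbor Realty LP (R3): 77% × 56% × 16% = 6.8992% of Talon Energy Co.
Chain via Ridgefield Manufacturing Inc. → Summit Group plc (R3): 38% × 76% × 42% = 12.1296% of Talon Energy Co.
Chain via Stonebridge Holdings Ltd → Wildmere Shipping BV (R3): 68% × 47% × 16% = 5.1136% of Talon Energy Co.
Direct interest in Talon Energy Co: 13%.
Aggregating (R1): 6.8992% + 12.1296% + 5.1136% + 13% = 37.1424%.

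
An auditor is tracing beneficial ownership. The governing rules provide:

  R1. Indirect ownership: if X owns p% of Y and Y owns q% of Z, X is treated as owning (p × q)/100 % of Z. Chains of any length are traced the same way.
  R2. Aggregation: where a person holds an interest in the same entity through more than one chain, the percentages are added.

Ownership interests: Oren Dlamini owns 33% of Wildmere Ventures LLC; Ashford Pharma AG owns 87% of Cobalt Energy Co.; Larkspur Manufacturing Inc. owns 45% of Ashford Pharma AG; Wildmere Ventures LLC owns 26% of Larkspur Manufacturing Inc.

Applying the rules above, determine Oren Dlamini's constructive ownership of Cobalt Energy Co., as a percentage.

3.35907%

Chain via Wildmere Ventures LLC → Larkspur Manufacturing Inc. → Ashford Pharma AG (R1): 33% × 26% × 45% × 87% = 3.35907% of Cobalt Energy Co.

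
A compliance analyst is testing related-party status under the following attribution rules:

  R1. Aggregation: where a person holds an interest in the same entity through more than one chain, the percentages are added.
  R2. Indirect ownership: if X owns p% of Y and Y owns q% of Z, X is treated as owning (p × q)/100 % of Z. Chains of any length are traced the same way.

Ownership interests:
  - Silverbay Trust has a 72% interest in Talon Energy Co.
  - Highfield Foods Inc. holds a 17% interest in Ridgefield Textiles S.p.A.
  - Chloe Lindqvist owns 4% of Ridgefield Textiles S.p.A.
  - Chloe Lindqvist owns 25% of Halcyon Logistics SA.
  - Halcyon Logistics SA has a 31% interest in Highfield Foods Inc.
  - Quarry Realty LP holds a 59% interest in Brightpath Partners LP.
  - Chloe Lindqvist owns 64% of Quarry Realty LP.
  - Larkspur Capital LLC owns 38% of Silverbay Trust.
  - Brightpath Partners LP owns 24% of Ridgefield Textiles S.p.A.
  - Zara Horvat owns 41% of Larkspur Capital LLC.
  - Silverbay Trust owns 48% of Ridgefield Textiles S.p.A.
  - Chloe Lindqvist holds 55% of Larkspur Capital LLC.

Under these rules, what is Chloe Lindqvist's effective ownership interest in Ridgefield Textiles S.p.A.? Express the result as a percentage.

24.4119%

Chain via Halcyon Logistics SA → Highfield Foods Inc. (R2): 25% × 31% × 17% = 1.3175% of Ridgefield Textiles S.p.A.
Chain via Quarry Realty LP → Brightpath Partners LP (R2): 64% × 59% × 24% = 9.0624% of Ridgefield Textiles S.p.A.
Chain via Larkspur Capital LLC → Silverbay Trust (R2): 55% × 38% × 48% = 10.032% of Ridgefield Textiles S.p.A.
Direct interest in Ridgefield Textiles S.p.A: 4%.
Aggregating (R1): 1.3175% + 9.0624% + 10.032% + 4% = 24.4119%.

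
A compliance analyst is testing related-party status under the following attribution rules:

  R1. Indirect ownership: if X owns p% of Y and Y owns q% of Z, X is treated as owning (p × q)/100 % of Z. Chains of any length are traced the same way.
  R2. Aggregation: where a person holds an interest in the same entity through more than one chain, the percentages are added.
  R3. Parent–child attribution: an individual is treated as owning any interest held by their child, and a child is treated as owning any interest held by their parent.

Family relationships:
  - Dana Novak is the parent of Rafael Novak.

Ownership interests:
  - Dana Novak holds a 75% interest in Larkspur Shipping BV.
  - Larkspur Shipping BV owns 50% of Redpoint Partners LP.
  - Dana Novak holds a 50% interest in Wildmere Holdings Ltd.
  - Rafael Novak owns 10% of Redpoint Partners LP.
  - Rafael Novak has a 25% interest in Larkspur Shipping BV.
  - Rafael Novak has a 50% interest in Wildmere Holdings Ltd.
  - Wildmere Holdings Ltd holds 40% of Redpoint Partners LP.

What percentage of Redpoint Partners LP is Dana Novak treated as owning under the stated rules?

By parent–child attribution (R3), Dana Novak is treated as also owning Rafael Novak's interest in Wildmere Holdings Ltd, giving 50% + 50% = 100%.
By parent–child attribution (R3), Dana Novak is treated as also owning Rafael Novak's interest in Larkspur Shipping BV, giving 75% + 25% = 100%.
By parent–child attribution (R3), Dana Novak is treated as owning Rafael Novak's 10% interest in Redpoint Partners LP.
Chain via Wildmere Holdings Ltd (R1): 100% × 40% = 40% of Redpoint Partners LP.
Chain via Larkspur Shipping BV (R1): 100% × 50% = 50% of Redpoint Partners LP.
Direct interest in Redpoint Partners LP: 10%.
Aggregating (R2): 40% + 50% + 10% = 100%.

100%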